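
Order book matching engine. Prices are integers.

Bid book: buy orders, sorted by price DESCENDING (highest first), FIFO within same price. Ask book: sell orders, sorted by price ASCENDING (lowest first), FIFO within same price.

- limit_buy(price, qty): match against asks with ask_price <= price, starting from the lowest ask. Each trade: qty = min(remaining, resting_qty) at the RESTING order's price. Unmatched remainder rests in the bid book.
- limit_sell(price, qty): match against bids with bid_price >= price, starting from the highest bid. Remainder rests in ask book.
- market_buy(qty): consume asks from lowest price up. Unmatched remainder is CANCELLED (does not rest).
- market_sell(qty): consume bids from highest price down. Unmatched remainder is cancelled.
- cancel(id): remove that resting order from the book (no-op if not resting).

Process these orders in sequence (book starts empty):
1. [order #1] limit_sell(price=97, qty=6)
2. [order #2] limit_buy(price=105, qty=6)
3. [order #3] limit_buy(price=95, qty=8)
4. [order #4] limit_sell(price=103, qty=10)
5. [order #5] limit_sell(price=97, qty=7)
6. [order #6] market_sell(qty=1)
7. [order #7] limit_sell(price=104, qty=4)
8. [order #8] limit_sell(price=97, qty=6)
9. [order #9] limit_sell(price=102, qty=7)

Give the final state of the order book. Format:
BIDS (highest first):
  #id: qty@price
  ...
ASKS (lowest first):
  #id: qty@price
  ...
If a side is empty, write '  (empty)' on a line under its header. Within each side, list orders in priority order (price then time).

After op 1 [order #1] limit_sell(price=97, qty=6): fills=none; bids=[-] asks=[#1:6@97]
After op 2 [order #2] limit_buy(price=105, qty=6): fills=#2x#1:6@97; bids=[-] asks=[-]
After op 3 [order #3] limit_buy(price=95, qty=8): fills=none; bids=[#3:8@95] asks=[-]
After op 4 [order #4] limit_sell(price=103, qty=10): fills=none; bids=[#3:8@95] asks=[#4:10@103]
After op 5 [order #5] limit_sell(price=97, qty=7): fills=none; bids=[#3:8@95] asks=[#5:7@97 #4:10@103]
After op 6 [order #6] market_sell(qty=1): fills=#3x#6:1@95; bids=[#3:7@95] asks=[#5:7@97 #4:10@103]
After op 7 [order #7] limit_sell(price=104, qty=4): fills=none; bids=[#3:7@95] asks=[#5:7@97 #4:10@103 #7:4@104]
After op 8 [order #8] limit_sell(price=97, qty=6): fills=none; bids=[#3:7@95] asks=[#5:7@97 #8:6@97 #4:10@103 #7:4@104]
After op 9 [order #9] limit_sell(price=102, qty=7): fills=none; bids=[#3:7@95] asks=[#5:7@97 #8:6@97 #9:7@102 #4:10@103 #7:4@104]

Answer: BIDS (highest first):
  #3: 7@95
ASKS (lowest first):
  #5: 7@97
  #8: 6@97
  #9: 7@102
  #4: 10@103
  #7: 4@104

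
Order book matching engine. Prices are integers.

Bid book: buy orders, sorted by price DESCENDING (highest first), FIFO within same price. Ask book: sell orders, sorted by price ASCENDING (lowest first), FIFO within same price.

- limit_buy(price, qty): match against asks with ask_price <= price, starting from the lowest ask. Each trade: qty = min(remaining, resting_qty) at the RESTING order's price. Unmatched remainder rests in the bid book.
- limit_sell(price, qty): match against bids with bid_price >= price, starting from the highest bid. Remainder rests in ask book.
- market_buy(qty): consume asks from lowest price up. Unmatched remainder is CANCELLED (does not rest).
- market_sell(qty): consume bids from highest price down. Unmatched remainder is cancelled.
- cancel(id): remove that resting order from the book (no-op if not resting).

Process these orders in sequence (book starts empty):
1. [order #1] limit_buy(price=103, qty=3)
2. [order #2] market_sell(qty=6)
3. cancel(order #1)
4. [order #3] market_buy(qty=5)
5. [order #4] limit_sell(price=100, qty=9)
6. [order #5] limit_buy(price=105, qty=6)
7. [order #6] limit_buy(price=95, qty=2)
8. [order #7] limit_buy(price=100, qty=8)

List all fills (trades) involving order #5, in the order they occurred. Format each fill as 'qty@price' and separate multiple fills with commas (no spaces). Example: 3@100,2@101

After op 1 [order #1] limit_buy(price=103, qty=3): fills=none; bids=[#1:3@103] asks=[-]
After op 2 [order #2] market_sell(qty=6): fills=#1x#2:3@103; bids=[-] asks=[-]
After op 3 cancel(order #1): fills=none; bids=[-] asks=[-]
After op 4 [order #3] market_buy(qty=5): fills=none; bids=[-] asks=[-]
After op 5 [order #4] limit_sell(price=100, qty=9): fills=none; bids=[-] asks=[#4:9@100]
After op 6 [order #5] limit_buy(price=105, qty=6): fills=#5x#4:6@100; bids=[-] asks=[#4:3@100]
After op 7 [order #6] limit_buy(price=95, qty=2): fills=none; bids=[#6:2@95] asks=[#4:3@100]
After op 8 [order #7] limit_buy(price=100, qty=8): fills=#7x#4:3@100; bids=[#7:5@100 #6:2@95] asks=[-]

Answer: 6@100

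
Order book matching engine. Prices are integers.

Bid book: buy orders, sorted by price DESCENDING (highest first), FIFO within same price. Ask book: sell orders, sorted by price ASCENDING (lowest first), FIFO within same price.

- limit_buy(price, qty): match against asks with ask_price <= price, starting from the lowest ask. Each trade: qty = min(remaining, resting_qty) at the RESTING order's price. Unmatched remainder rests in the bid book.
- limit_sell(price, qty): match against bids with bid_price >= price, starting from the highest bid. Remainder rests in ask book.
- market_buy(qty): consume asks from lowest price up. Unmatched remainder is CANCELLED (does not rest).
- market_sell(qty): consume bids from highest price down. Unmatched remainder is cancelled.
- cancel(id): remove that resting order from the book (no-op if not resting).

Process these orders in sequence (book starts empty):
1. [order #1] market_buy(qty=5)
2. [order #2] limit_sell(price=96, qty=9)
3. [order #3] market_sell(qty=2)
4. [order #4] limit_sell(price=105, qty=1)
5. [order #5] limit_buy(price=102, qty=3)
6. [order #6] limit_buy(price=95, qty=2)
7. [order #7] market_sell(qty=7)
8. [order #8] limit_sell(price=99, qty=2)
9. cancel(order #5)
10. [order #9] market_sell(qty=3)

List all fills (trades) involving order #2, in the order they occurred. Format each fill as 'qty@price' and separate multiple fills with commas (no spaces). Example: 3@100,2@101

After op 1 [order #1] market_buy(qty=5): fills=none; bids=[-] asks=[-]
After op 2 [order #2] limit_sell(price=96, qty=9): fills=none; bids=[-] asks=[#2:9@96]
After op 3 [order #3] market_sell(qty=2): fills=none; bids=[-] asks=[#2:9@96]
After op 4 [order #4] limit_sell(price=105, qty=1): fills=none; bids=[-] asks=[#2:9@96 #4:1@105]
After op 5 [order #5] limit_buy(price=102, qty=3): fills=#5x#2:3@96; bids=[-] asks=[#2:6@96 #4:1@105]
After op 6 [order #6] limit_buy(price=95, qty=2): fills=none; bids=[#6:2@95] asks=[#2:6@96 #4:1@105]
After op 7 [order #7] market_sell(qty=7): fills=#6x#7:2@95; bids=[-] asks=[#2:6@96 #4:1@105]
After op 8 [order #8] limit_sell(price=99, qty=2): fills=none; bids=[-] asks=[#2:6@96 #8:2@99 #4:1@105]
After op 9 cancel(order #5): fills=none; bids=[-] asks=[#2:6@96 #8:2@99 #4:1@105]
After op 10 [order #9] market_sell(qty=3): fills=none; bids=[-] asks=[#2:6@96 #8:2@99 #4:1@105]

Answer: 3@96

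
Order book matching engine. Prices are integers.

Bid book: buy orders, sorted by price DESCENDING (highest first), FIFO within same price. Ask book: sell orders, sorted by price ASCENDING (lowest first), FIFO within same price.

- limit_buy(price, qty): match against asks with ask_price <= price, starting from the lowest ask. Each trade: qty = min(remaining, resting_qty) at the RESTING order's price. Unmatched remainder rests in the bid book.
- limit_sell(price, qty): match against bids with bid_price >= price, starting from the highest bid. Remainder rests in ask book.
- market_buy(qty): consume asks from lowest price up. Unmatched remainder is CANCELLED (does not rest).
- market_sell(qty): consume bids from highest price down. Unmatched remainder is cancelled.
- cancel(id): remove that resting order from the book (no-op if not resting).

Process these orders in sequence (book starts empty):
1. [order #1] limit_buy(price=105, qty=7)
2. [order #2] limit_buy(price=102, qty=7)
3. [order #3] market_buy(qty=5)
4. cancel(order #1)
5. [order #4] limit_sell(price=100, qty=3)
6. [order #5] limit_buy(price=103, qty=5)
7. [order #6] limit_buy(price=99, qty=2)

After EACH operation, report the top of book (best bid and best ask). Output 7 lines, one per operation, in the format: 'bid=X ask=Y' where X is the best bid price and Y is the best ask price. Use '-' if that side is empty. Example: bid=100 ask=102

After op 1 [order #1] limit_buy(price=105, qty=7): fills=none; bids=[#1:7@105] asks=[-]
After op 2 [order #2] limit_buy(price=102, qty=7): fills=none; bids=[#1:7@105 #2:7@102] asks=[-]
After op 3 [order #3] market_buy(qty=5): fills=none; bids=[#1:7@105 #2:7@102] asks=[-]
After op 4 cancel(order #1): fills=none; bids=[#2:7@102] asks=[-]
After op 5 [order #4] limit_sell(price=100, qty=3): fills=#2x#4:3@102; bids=[#2:4@102] asks=[-]
After op 6 [order #5] limit_buy(price=103, qty=5): fills=none; bids=[#5:5@103 #2:4@102] asks=[-]
After op 7 [order #6] limit_buy(price=99, qty=2): fills=none; bids=[#5:5@103 #2:4@102 #6:2@99] asks=[-]

Answer: bid=105 ask=-
bid=105 ask=-
bid=105 ask=-
bid=102 ask=-
bid=102 ask=-
bid=103 ask=-
bid=103 ask=-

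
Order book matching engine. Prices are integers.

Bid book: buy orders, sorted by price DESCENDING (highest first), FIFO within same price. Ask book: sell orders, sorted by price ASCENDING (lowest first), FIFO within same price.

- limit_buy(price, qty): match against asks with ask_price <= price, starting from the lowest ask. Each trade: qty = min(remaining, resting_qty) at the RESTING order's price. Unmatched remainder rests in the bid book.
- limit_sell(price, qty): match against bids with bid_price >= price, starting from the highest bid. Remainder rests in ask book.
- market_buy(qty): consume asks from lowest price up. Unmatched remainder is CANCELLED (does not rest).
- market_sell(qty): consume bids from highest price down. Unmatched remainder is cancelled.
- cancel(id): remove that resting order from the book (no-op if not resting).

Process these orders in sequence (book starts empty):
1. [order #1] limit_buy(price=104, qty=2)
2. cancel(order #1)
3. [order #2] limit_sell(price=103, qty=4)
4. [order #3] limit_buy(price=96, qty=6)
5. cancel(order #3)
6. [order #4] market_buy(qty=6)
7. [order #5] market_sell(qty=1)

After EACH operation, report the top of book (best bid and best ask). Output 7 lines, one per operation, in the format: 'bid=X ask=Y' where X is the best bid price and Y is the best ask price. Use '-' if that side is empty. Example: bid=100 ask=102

Answer: bid=104 ask=-
bid=- ask=-
bid=- ask=103
bid=96 ask=103
bid=- ask=103
bid=- ask=-
bid=- ask=-

Derivation:
After op 1 [order #1] limit_buy(price=104, qty=2): fills=none; bids=[#1:2@104] asks=[-]
After op 2 cancel(order #1): fills=none; bids=[-] asks=[-]
After op 3 [order #2] limit_sell(price=103, qty=4): fills=none; bids=[-] asks=[#2:4@103]
After op 4 [order #3] limit_buy(price=96, qty=6): fills=none; bids=[#3:6@96] asks=[#2:4@103]
After op 5 cancel(order #3): fills=none; bids=[-] asks=[#2:4@103]
After op 6 [order #4] market_buy(qty=6): fills=#4x#2:4@103; bids=[-] asks=[-]
After op 7 [order #5] market_sell(qty=1): fills=none; bids=[-] asks=[-]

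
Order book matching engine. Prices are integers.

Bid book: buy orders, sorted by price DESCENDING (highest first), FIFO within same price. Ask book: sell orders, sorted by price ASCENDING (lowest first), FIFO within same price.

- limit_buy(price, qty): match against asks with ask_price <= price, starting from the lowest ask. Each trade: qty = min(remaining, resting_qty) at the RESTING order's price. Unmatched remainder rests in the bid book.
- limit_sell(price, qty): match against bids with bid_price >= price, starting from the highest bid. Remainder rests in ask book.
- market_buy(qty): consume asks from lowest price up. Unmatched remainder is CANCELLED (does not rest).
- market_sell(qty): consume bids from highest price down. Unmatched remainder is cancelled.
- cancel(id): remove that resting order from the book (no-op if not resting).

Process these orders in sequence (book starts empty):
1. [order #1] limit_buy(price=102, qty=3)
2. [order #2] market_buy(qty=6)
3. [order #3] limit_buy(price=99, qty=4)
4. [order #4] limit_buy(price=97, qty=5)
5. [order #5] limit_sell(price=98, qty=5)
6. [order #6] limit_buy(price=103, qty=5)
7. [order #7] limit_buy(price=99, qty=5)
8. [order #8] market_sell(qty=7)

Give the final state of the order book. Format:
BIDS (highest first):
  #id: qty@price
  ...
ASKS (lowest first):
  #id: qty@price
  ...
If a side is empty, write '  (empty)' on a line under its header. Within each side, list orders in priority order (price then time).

Answer: BIDS (highest first):
  #7: 5@99
  #4: 5@97
ASKS (lowest first):
  (empty)

Derivation:
After op 1 [order #1] limit_buy(price=102, qty=3): fills=none; bids=[#1:3@102] asks=[-]
After op 2 [order #2] market_buy(qty=6): fills=none; bids=[#1:3@102] asks=[-]
After op 3 [order #3] limit_buy(price=99, qty=4): fills=none; bids=[#1:3@102 #3:4@99] asks=[-]
After op 4 [order #4] limit_buy(price=97, qty=5): fills=none; bids=[#1:3@102 #3:4@99 #4:5@97] asks=[-]
After op 5 [order #5] limit_sell(price=98, qty=5): fills=#1x#5:3@102 #3x#5:2@99; bids=[#3:2@99 #4:5@97] asks=[-]
After op 6 [order #6] limit_buy(price=103, qty=5): fills=none; bids=[#6:5@103 #3:2@99 #4:5@97] asks=[-]
After op 7 [order #7] limit_buy(price=99, qty=5): fills=none; bids=[#6:5@103 #3:2@99 #7:5@99 #4:5@97] asks=[-]
After op 8 [order #8] market_sell(qty=7): fills=#6x#8:5@103 #3x#8:2@99; bids=[#7:5@99 #4:5@97] asks=[-]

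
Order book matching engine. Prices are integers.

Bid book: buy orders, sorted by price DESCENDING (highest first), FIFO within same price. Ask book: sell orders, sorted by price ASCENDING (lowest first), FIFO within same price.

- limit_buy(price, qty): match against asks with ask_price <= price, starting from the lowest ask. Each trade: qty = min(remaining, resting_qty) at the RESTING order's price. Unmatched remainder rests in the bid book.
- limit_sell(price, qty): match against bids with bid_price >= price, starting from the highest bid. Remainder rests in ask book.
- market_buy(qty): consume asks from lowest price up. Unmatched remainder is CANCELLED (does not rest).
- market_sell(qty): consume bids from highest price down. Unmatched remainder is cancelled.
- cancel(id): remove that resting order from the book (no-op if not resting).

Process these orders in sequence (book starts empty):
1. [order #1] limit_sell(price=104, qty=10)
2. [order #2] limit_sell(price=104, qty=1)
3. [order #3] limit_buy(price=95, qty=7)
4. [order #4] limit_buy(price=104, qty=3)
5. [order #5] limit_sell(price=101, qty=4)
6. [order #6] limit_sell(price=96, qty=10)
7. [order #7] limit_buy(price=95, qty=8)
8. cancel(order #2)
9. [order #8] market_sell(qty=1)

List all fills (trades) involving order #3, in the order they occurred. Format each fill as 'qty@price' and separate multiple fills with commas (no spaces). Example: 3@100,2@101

Answer: 1@95

Derivation:
After op 1 [order #1] limit_sell(price=104, qty=10): fills=none; bids=[-] asks=[#1:10@104]
After op 2 [order #2] limit_sell(price=104, qty=1): fills=none; bids=[-] asks=[#1:10@104 #2:1@104]
After op 3 [order #3] limit_buy(price=95, qty=7): fills=none; bids=[#3:7@95] asks=[#1:10@104 #2:1@104]
After op 4 [order #4] limit_buy(price=104, qty=3): fills=#4x#1:3@104; bids=[#3:7@95] asks=[#1:7@104 #2:1@104]
After op 5 [order #5] limit_sell(price=101, qty=4): fills=none; bids=[#3:7@95] asks=[#5:4@101 #1:7@104 #2:1@104]
After op 6 [order #6] limit_sell(price=96, qty=10): fills=none; bids=[#3:7@95] asks=[#6:10@96 #5:4@101 #1:7@104 #2:1@104]
After op 7 [order #7] limit_buy(price=95, qty=8): fills=none; bids=[#3:7@95 #7:8@95] asks=[#6:10@96 #5:4@101 #1:7@104 #2:1@104]
After op 8 cancel(order #2): fills=none; bids=[#3:7@95 #7:8@95] asks=[#6:10@96 #5:4@101 #1:7@104]
After op 9 [order #8] market_sell(qty=1): fills=#3x#8:1@95; bids=[#3:6@95 #7:8@95] asks=[#6:10@96 #5:4@101 #1:7@104]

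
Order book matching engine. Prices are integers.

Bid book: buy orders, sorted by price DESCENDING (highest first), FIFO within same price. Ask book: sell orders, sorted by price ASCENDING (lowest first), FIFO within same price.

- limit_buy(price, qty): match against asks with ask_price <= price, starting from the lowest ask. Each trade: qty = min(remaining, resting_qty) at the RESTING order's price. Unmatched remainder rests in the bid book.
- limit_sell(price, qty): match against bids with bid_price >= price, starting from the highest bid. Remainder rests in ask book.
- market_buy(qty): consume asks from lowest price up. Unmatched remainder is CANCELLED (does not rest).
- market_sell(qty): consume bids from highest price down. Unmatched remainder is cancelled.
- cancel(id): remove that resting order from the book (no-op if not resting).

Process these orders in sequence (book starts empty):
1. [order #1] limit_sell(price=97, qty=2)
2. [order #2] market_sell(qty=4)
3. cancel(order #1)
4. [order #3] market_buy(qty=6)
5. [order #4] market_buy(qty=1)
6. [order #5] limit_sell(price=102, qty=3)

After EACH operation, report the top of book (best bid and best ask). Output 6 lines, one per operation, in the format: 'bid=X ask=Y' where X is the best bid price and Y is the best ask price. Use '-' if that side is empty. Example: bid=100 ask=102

After op 1 [order #1] limit_sell(price=97, qty=2): fills=none; bids=[-] asks=[#1:2@97]
After op 2 [order #2] market_sell(qty=4): fills=none; bids=[-] asks=[#1:2@97]
After op 3 cancel(order #1): fills=none; bids=[-] asks=[-]
After op 4 [order #3] market_buy(qty=6): fills=none; bids=[-] asks=[-]
After op 5 [order #4] market_buy(qty=1): fills=none; bids=[-] asks=[-]
After op 6 [order #5] limit_sell(price=102, qty=3): fills=none; bids=[-] asks=[#5:3@102]

Answer: bid=- ask=97
bid=- ask=97
bid=- ask=-
bid=- ask=-
bid=- ask=-
bid=- ask=102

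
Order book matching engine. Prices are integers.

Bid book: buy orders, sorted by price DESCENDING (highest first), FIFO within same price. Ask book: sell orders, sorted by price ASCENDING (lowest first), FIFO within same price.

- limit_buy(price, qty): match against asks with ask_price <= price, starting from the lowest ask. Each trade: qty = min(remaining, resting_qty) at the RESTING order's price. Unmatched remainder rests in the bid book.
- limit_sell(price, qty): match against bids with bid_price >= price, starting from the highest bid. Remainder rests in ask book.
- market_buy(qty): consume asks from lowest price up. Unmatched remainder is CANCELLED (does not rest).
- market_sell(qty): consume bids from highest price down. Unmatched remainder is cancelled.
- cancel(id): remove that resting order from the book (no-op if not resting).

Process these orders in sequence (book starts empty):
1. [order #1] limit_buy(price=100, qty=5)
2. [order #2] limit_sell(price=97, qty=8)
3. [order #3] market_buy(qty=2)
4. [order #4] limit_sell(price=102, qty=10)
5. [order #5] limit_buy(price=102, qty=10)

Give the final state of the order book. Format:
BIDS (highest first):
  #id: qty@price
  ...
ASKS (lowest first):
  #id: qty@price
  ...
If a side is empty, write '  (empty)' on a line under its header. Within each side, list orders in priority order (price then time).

Answer: BIDS (highest first):
  (empty)
ASKS (lowest first):
  #4: 1@102

Derivation:
After op 1 [order #1] limit_buy(price=100, qty=5): fills=none; bids=[#1:5@100] asks=[-]
After op 2 [order #2] limit_sell(price=97, qty=8): fills=#1x#2:5@100; bids=[-] asks=[#2:3@97]
After op 3 [order #3] market_buy(qty=2): fills=#3x#2:2@97; bids=[-] asks=[#2:1@97]
After op 4 [order #4] limit_sell(price=102, qty=10): fills=none; bids=[-] asks=[#2:1@97 #4:10@102]
After op 5 [order #5] limit_buy(price=102, qty=10): fills=#5x#2:1@97 #5x#4:9@102; bids=[-] asks=[#4:1@102]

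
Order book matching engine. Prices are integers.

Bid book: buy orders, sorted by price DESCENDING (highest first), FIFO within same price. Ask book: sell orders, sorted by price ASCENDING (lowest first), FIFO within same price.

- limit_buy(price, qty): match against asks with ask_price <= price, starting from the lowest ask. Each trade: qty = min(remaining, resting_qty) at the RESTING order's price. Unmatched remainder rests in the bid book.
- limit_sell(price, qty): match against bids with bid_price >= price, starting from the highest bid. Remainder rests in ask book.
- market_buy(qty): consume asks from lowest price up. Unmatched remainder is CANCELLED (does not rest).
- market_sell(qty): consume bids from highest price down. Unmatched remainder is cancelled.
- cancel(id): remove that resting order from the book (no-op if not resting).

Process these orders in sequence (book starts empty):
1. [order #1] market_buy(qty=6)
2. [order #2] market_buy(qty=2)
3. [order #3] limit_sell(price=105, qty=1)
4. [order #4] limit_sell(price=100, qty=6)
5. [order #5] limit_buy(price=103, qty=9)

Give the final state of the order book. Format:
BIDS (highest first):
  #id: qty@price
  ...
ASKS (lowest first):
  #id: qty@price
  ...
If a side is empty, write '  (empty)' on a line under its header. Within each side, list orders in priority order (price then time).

Answer: BIDS (highest first):
  #5: 3@103
ASKS (lowest first):
  #3: 1@105

Derivation:
After op 1 [order #1] market_buy(qty=6): fills=none; bids=[-] asks=[-]
After op 2 [order #2] market_buy(qty=2): fills=none; bids=[-] asks=[-]
After op 3 [order #3] limit_sell(price=105, qty=1): fills=none; bids=[-] asks=[#3:1@105]
After op 4 [order #4] limit_sell(price=100, qty=6): fills=none; bids=[-] asks=[#4:6@100 #3:1@105]
After op 5 [order #5] limit_buy(price=103, qty=9): fills=#5x#4:6@100; bids=[#5:3@103] asks=[#3:1@105]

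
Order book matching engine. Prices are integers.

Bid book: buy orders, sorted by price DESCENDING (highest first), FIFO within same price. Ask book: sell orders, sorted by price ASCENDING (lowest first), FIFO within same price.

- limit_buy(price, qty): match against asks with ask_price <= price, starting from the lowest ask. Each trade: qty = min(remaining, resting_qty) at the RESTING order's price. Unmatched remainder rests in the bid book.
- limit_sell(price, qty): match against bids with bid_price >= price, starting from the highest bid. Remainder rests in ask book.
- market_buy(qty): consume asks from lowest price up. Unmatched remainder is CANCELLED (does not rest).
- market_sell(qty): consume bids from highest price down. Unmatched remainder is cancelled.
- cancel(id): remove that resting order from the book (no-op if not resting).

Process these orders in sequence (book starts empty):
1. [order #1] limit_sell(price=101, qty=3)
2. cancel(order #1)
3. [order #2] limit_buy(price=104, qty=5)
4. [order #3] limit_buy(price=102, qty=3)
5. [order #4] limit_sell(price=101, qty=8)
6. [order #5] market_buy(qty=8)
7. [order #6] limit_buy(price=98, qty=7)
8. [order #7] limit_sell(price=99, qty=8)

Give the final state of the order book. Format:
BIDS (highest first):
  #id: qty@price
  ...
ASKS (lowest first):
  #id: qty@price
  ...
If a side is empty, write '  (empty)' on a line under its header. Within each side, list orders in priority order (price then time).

After op 1 [order #1] limit_sell(price=101, qty=3): fills=none; bids=[-] asks=[#1:3@101]
After op 2 cancel(order #1): fills=none; bids=[-] asks=[-]
After op 3 [order #2] limit_buy(price=104, qty=5): fills=none; bids=[#2:5@104] asks=[-]
After op 4 [order #3] limit_buy(price=102, qty=3): fills=none; bids=[#2:5@104 #3:3@102] asks=[-]
After op 5 [order #4] limit_sell(price=101, qty=8): fills=#2x#4:5@104 #3x#4:3@102; bids=[-] asks=[-]
After op 6 [order #5] market_buy(qty=8): fills=none; bids=[-] asks=[-]
After op 7 [order #6] limit_buy(price=98, qty=7): fills=none; bids=[#6:7@98] asks=[-]
After op 8 [order #7] limit_sell(price=99, qty=8): fills=none; bids=[#6:7@98] asks=[#7:8@99]

Answer: BIDS (highest first):
  #6: 7@98
ASKS (lowest first):
  #7: 8@99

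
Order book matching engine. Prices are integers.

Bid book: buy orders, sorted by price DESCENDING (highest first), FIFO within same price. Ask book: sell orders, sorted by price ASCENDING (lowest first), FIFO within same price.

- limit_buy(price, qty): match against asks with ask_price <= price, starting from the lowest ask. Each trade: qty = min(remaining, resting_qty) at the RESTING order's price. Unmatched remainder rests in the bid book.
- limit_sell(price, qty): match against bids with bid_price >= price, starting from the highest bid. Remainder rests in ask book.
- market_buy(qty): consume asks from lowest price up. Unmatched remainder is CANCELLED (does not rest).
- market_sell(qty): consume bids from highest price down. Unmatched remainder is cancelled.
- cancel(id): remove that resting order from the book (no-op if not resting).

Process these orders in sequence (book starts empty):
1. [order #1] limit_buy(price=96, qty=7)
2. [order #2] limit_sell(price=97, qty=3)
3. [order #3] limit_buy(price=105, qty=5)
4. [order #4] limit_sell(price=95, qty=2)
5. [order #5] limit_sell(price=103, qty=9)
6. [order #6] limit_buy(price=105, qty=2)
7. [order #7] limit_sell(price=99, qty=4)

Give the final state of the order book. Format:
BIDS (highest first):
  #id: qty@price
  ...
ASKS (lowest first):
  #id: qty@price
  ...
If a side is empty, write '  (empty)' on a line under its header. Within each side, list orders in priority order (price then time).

Answer: BIDS (highest first):
  #1: 7@96
ASKS (lowest first):
  #7: 4@99
  #5: 7@103

Derivation:
After op 1 [order #1] limit_buy(price=96, qty=7): fills=none; bids=[#1:7@96] asks=[-]
After op 2 [order #2] limit_sell(price=97, qty=3): fills=none; bids=[#1:7@96] asks=[#2:3@97]
After op 3 [order #3] limit_buy(price=105, qty=5): fills=#3x#2:3@97; bids=[#3:2@105 #1:7@96] asks=[-]
After op 4 [order #4] limit_sell(price=95, qty=2): fills=#3x#4:2@105; bids=[#1:7@96] asks=[-]
After op 5 [order #5] limit_sell(price=103, qty=9): fills=none; bids=[#1:7@96] asks=[#5:9@103]
After op 6 [order #6] limit_buy(price=105, qty=2): fills=#6x#5:2@103; bids=[#1:7@96] asks=[#5:7@103]
After op 7 [order #7] limit_sell(price=99, qty=4): fills=none; bids=[#1:7@96] asks=[#7:4@99 #5:7@103]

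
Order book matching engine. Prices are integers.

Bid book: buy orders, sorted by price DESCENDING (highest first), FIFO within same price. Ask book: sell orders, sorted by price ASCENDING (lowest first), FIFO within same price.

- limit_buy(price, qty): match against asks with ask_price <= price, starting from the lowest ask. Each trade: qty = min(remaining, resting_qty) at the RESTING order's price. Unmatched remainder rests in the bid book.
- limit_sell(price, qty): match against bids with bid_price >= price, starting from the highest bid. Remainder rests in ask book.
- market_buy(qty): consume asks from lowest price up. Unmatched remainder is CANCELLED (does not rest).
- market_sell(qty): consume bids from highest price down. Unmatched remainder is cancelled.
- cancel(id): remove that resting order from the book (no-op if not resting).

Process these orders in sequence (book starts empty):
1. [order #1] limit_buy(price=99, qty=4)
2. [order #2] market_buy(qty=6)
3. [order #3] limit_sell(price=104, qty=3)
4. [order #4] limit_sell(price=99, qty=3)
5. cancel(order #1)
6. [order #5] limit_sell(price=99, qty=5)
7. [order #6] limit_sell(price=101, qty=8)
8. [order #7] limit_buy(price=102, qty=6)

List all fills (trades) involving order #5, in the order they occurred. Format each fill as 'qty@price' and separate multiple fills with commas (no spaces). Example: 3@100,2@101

After op 1 [order #1] limit_buy(price=99, qty=4): fills=none; bids=[#1:4@99] asks=[-]
After op 2 [order #2] market_buy(qty=6): fills=none; bids=[#1:4@99] asks=[-]
After op 3 [order #3] limit_sell(price=104, qty=3): fills=none; bids=[#1:4@99] asks=[#3:3@104]
After op 4 [order #4] limit_sell(price=99, qty=3): fills=#1x#4:3@99; bids=[#1:1@99] asks=[#3:3@104]
After op 5 cancel(order #1): fills=none; bids=[-] asks=[#3:3@104]
After op 6 [order #5] limit_sell(price=99, qty=5): fills=none; bids=[-] asks=[#5:5@99 #3:3@104]
After op 7 [order #6] limit_sell(price=101, qty=8): fills=none; bids=[-] asks=[#5:5@99 #6:8@101 #3:3@104]
After op 8 [order #7] limit_buy(price=102, qty=6): fills=#7x#5:5@99 #7x#6:1@101; bids=[-] asks=[#6:7@101 #3:3@104]

Answer: 5@99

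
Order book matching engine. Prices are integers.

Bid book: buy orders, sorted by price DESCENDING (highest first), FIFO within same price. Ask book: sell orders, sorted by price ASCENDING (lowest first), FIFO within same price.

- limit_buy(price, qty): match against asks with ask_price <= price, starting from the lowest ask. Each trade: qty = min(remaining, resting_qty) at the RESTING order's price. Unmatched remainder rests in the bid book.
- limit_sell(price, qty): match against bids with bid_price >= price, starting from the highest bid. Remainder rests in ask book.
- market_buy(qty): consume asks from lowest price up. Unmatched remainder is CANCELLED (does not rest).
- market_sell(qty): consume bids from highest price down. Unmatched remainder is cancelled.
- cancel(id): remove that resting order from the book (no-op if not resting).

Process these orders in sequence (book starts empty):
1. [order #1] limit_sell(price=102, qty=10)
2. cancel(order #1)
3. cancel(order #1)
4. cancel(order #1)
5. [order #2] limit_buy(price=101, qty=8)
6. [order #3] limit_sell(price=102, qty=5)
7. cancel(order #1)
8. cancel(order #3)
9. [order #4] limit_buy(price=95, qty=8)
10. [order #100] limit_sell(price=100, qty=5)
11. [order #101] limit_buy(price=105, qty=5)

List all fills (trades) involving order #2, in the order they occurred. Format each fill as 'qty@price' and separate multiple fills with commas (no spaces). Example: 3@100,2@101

Answer: 5@101

Derivation:
After op 1 [order #1] limit_sell(price=102, qty=10): fills=none; bids=[-] asks=[#1:10@102]
After op 2 cancel(order #1): fills=none; bids=[-] asks=[-]
After op 3 cancel(order #1): fills=none; bids=[-] asks=[-]
After op 4 cancel(order #1): fills=none; bids=[-] asks=[-]
After op 5 [order #2] limit_buy(price=101, qty=8): fills=none; bids=[#2:8@101] asks=[-]
After op 6 [order #3] limit_sell(price=102, qty=5): fills=none; bids=[#2:8@101] asks=[#3:5@102]
After op 7 cancel(order #1): fills=none; bids=[#2:8@101] asks=[#3:5@102]
After op 8 cancel(order #3): fills=none; bids=[#2:8@101] asks=[-]
After op 9 [order #4] limit_buy(price=95, qty=8): fills=none; bids=[#2:8@101 #4:8@95] asks=[-]
After op 10 [order #100] limit_sell(price=100, qty=5): fills=#2x#100:5@101; bids=[#2:3@101 #4:8@95] asks=[-]
After op 11 [order #101] limit_buy(price=105, qty=5): fills=none; bids=[#101:5@105 #2:3@101 #4:8@95] asks=[-]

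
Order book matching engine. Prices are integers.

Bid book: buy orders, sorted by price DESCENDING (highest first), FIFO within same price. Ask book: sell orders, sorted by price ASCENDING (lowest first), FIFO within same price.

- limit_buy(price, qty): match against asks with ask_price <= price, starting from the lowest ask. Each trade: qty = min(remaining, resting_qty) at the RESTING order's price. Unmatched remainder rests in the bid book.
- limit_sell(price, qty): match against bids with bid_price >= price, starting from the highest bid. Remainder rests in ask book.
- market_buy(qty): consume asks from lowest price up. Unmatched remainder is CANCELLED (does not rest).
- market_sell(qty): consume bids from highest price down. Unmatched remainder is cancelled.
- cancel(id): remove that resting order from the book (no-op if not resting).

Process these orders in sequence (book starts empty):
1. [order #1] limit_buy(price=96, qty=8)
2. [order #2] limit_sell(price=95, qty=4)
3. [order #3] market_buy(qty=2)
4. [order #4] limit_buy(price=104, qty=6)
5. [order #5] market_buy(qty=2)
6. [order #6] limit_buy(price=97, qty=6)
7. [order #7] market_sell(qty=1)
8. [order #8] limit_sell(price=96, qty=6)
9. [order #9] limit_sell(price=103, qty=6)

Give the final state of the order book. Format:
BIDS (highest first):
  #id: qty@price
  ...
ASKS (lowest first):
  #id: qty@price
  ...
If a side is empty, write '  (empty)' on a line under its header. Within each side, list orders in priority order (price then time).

Answer: BIDS (highest first):
  #6: 5@97
  #1: 4@96
ASKS (lowest first):
  #9: 6@103

Derivation:
After op 1 [order #1] limit_buy(price=96, qty=8): fills=none; bids=[#1:8@96] asks=[-]
After op 2 [order #2] limit_sell(price=95, qty=4): fills=#1x#2:4@96; bids=[#1:4@96] asks=[-]
After op 3 [order #3] market_buy(qty=2): fills=none; bids=[#1:4@96] asks=[-]
After op 4 [order #4] limit_buy(price=104, qty=6): fills=none; bids=[#4:6@104 #1:4@96] asks=[-]
After op 5 [order #5] market_buy(qty=2): fills=none; bids=[#4:6@104 #1:4@96] asks=[-]
After op 6 [order #6] limit_buy(price=97, qty=6): fills=none; bids=[#4:6@104 #6:6@97 #1:4@96] asks=[-]
After op 7 [order #7] market_sell(qty=1): fills=#4x#7:1@104; bids=[#4:5@104 #6:6@97 #1:4@96] asks=[-]
After op 8 [order #8] limit_sell(price=96, qty=6): fills=#4x#8:5@104 #6x#8:1@97; bids=[#6:5@97 #1:4@96] asks=[-]
After op 9 [order #9] limit_sell(price=103, qty=6): fills=none; bids=[#6:5@97 #1:4@96] asks=[#9:6@103]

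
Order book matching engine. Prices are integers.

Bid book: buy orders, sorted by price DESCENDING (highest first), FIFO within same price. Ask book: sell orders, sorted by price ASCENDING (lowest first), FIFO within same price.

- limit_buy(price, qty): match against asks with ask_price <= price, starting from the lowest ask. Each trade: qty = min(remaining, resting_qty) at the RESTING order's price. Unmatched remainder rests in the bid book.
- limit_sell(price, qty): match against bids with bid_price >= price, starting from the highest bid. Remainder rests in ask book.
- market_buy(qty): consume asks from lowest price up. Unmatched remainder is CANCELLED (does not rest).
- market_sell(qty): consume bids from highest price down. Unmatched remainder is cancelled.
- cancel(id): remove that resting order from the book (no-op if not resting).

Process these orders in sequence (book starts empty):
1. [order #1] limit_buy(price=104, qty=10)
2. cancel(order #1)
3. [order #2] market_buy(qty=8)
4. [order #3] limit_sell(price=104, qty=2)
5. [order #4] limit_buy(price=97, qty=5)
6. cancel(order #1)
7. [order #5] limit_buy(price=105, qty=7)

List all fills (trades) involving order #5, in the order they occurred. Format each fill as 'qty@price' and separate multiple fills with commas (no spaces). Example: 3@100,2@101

Answer: 2@104

Derivation:
After op 1 [order #1] limit_buy(price=104, qty=10): fills=none; bids=[#1:10@104] asks=[-]
After op 2 cancel(order #1): fills=none; bids=[-] asks=[-]
After op 3 [order #2] market_buy(qty=8): fills=none; bids=[-] asks=[-]
After op 4 [order #3] limit_sell(price=104, qty=2): fills=none; bids=[-] asks=[#3:2@104]
After op 5 [order #4] limit_buy(price=97, qty=5): fills=none; bids=[#4:5@97] asks=[#3:2@104]
After op 6 cancel(order #1): fills=none; bids=[#4:5@97] asks=[#3:2@104]
After op 7 [order #5] limit_buy(price=105, qty=7): fills=#5x#3:2@104; bids=[#5:5@105 #4:5@97] asks=[-]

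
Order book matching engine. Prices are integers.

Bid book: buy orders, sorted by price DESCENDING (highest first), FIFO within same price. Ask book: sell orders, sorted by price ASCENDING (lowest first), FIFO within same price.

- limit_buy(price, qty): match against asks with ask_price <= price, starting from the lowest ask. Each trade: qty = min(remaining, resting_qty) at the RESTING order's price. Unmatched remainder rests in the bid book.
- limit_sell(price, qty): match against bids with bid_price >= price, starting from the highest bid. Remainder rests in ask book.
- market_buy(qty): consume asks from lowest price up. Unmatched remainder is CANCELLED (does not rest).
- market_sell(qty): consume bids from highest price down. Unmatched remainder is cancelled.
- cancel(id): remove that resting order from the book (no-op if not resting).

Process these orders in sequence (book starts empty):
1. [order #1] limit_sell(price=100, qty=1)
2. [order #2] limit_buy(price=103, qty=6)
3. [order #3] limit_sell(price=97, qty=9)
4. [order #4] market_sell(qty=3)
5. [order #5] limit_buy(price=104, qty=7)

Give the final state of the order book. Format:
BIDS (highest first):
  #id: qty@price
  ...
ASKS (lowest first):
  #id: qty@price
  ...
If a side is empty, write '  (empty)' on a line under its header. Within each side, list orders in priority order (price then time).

After op 1 [order #1] limit_sell(price=100, qty=1): fills=none; bids=[-] asks=[#1:1@100]
After op 2 [order #2] limit_buy(price=103, qty=6): fills=#2x#1:1@100; bids=[#2:5@103] asks=[-]
After op 3 [order #3] limit_sell(price=97, qty=9): fills=#2x#3:5@103; bids=[-] asks=[#3:4@97]
After op 4 [order #4] market_sell(qty=3): fills=none; bids=[-] asks=[#3:4@97]
After op 5 [order #5] limit_buy(price=104, qty=7): fills=#5x#3:4@97; bids=[#5:3@104] asks=[-]

Answer: BIDS (highest first):
  #5: 3@104
ASKS (lowest first):
  (empty)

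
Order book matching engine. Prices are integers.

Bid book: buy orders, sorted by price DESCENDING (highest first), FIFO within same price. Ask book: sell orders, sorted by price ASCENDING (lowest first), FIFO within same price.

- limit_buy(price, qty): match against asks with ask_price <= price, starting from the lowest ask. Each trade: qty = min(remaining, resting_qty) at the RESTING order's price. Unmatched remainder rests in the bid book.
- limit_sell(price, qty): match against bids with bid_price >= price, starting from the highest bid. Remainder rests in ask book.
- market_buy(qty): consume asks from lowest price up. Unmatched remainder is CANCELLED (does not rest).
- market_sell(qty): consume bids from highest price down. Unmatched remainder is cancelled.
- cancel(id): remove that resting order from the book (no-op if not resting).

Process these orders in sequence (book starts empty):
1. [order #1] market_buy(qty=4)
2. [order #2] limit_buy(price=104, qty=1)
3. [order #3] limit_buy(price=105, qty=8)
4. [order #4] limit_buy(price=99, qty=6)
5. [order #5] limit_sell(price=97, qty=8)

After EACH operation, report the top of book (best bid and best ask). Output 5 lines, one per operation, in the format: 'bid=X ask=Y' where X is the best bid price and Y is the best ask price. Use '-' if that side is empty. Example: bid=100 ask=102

After op 1 [order #1] market_buy(qty=4): fills=none; bids=[-] asks=[-]
After op 2 [order #2] limit_buy(price=104, qty=1): fills=none; bids=[#2:1@104] asks=[-]
After op 3 [order #3] limit_buy(price=105, qty=8): fills=none; bids=[#3:8@105 #2:1@104] asks=[-]
After op 4 [order #4] limit_buy(price=99, qty=6): fills=none; bids=[#3:8@105 #2:1@104 #4:6@99] asks=[-]
After op 5 [order #5] limit_sell(price=97, qty=8): fills=#3x#5:8@105; bids=[#2:1@104 #4:6@99] asks=[-]

Answer: bid=- ask=-
bid=104 ask=-
bid=105 ask=-
bid=105 ask=-
bid=104 ask=-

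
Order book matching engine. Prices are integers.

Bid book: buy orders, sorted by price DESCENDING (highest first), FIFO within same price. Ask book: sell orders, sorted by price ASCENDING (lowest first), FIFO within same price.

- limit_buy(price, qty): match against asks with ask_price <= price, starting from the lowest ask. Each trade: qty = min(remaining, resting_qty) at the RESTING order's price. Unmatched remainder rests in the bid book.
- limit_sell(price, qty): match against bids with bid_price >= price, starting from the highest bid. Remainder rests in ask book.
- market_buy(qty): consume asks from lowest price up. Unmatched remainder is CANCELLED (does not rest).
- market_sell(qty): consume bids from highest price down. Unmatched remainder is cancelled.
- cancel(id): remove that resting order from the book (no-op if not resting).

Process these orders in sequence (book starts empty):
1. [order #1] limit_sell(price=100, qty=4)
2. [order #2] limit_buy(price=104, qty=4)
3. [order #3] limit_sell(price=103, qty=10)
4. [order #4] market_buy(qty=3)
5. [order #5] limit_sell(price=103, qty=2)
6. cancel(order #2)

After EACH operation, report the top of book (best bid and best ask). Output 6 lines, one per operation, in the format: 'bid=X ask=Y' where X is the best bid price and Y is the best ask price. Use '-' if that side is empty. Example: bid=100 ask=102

After op 1 [order #1] limit_sell(price=100, qty=4): fills=none; bids=[-] asks=[#1:4@100]
After op 2 [order #2] limit_buy(price=104, qty=4): fills=#2x#1:4@100; bids=[-] asks=[-]
After op 3 [order #3] limit_sell(price=103, qty=10): fills=none; bids=[-] asks=[#3:10@103]
After op 4 [order #4] market_buy(qty=3): fills=#4x#3:3@103; bids=[-] asks=[#3:7@103]
After op 5 [order #5] limit_sell(price=103, qty=2): fills=none; bids=[-] asks=[#3:7@103 #5:2@103]
After op 6 cancel(order #2): fills=none; bids=[-] asks=[#3:7@103 #5:2@103]

Answer: bid=- ask=100
bid=- ask=-
bid=- ask=103
bid=- ask=103
bid=- ask=103
bid=- ask=103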